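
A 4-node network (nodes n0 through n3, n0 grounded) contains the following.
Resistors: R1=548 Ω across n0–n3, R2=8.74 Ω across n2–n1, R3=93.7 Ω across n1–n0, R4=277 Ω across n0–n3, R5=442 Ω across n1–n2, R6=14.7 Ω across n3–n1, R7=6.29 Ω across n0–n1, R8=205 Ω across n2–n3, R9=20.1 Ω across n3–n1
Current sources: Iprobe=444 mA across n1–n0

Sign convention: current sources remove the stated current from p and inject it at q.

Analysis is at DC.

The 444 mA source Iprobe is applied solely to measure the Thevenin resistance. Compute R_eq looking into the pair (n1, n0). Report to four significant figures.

Element admittances at DC:
  Y(R1) = 0.001825 S between n0,n3
  Y(R2) = 0.1144 S between n2,n1
  Y(R3) = 0.01067 S between n1,n0
  Y(R4) = 0.003610 S between n0,n3
  Y(R5) = 0.002262 S between n1,n2
  Y(R6) = 0.06803 S between n3,n1
  Y(R7) = 0.1590 S between n0,n1
  Y(R8) = 0.004878 S between n2,n3
  Y(R9) = 0.04975 S between n3,n1
  Iprobe: injects 0.444 A into n0 (from n1)
Assemble and solve the 3×3 MNA system:
  V(n1)=-2.539  V(n2)=-2.535  V(n3)=-2.431

R_eq = 5.719 Ω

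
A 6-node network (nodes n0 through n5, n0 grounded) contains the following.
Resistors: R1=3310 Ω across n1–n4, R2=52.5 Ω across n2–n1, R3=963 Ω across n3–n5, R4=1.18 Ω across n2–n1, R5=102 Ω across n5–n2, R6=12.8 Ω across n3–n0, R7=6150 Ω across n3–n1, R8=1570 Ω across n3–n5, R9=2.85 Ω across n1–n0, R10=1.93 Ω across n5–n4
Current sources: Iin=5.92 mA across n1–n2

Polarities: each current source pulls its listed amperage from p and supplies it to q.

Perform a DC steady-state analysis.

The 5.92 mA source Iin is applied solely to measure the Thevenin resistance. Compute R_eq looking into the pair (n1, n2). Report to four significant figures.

R_eq = 1.152 Ω

Apply KCL at each of the 5 non-ground nodes and solve the resulting linear system.
Node n1: branches {R1, R2, R4, R7, R9, Iin} → V_1 = -2.643e-05
Node n2: branches {R2, R4, R5, Iin} → V_2 = 0.006793
Node n3: branches {R3, R6, R7, R8} → V_3 = 0.0001187
Node n4: branches {R1, R10} → V_4 = 0.005666
Node n5: branches {R3, R5, R8, R10} → V_5 = 0.005669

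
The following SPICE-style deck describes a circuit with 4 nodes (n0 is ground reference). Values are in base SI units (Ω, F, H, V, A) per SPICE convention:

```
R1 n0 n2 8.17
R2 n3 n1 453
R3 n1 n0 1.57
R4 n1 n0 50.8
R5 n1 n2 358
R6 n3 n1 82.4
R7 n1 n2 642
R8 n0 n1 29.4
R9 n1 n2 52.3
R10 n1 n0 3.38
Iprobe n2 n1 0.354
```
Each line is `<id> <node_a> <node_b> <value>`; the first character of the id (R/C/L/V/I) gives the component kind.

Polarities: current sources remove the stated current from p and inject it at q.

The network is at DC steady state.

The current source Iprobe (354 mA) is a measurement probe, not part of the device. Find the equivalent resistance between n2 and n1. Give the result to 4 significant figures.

R_eq = 7.555 Ω

Apply KCL at each of the 3 non-ground nodes and solve the resulting linear system.
Node n1: branches {R2, R3, R4, R5, R6, R7, R8, R9, R10, Iprobe} → V_1 = 0.2952
Node n2: branches {R1, R5, R7, R9, Iprobe} → V_2 = -2.379
Node n3: branches {R2, R6} → V_3 = 0.2952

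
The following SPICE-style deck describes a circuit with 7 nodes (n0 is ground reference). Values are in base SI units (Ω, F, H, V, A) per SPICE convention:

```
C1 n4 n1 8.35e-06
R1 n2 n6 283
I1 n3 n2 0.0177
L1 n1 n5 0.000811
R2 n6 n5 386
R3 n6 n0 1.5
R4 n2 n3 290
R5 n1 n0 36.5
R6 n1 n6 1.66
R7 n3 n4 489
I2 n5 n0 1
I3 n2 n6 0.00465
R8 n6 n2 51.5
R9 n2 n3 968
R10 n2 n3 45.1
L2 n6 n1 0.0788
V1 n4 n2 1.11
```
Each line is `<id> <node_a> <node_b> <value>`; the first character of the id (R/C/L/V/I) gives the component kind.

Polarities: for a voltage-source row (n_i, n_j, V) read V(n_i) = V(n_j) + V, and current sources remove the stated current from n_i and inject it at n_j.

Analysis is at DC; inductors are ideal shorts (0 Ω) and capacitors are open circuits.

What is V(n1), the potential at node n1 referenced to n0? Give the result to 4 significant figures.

-1.441 V

Element admittances at DC:
  Y(C1) = 0.000 S between n4,n1
  Y(R1) = 0.003534 S between n2,n6
  I1: injects 0.0177 A into n2 (from n3)
  L1: short n1↔n5 (DC inductor)
  Y(R2) = 0.002591 S between n6,n5
  Y(R3) = 0.6667 S between n6,n0
  Y(R4) = 0.003448 S between n2,n3
  Y(R5) = 0.02740 S between n1,n0
  Y(R6) = 0.6024 S between n1,n6
  Y(R7) = 0.002045 S between n3,n4
  I2: injects 1 A into n0 (from n5)
  I3: injects 0.00465 A into n6 (from n2)
  Y(R8) = 0.01942 S between n6,n2
  Y(R9) = 0.001033 S between n2,n3
  Y(R10) = 0.02217 S between n2,n3
  L2: short n6↔n1 (DC inductor)
  V1: constraint V(n4)−V(n2) = 1.11
Assemble and solve the 9×9 MNA system:
  V(n1)=-1.441  V(n2)=-1.643  V(n3)=-2.181  V(n4)=-0.5334  V(n5)=-1.441  V(n6)=-1.441
  i(L1)=1.000  i(L2)=0.9605  i(V1)=-0.003369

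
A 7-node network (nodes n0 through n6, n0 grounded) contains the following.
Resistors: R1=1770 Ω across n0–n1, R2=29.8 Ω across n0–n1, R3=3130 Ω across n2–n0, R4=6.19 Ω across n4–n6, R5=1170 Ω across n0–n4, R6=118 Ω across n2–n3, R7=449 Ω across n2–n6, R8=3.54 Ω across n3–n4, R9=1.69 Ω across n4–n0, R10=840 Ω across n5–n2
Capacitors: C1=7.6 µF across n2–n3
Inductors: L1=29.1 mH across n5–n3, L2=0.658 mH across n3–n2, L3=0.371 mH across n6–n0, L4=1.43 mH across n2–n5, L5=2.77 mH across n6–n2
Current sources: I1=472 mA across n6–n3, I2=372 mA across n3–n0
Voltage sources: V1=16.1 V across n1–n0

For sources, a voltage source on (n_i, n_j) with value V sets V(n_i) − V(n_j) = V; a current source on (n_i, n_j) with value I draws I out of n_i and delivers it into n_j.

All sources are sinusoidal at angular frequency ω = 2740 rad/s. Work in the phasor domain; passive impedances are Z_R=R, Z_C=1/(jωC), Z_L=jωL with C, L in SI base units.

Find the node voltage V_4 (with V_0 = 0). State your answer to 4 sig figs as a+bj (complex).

Element admittances at ω=2740 rad/s:
  Y(R1) = 0.0005650+0.000j S between n0,n1
  Y(R2) = 0.03356+0.000j S between n0,n1
  Y(C1) = 0.000+0.02082j S between n2,n3
  Y(L1) = 0.000-0.01254j S between n5,n3
  Y(R3) = 0.0003195+0.000j S between n2,n0
  I1: injects 0.472 A into n3 (from n6)
  Y(R4) = 0.1616+0.000j S between n4,n6
  Y(L2) = 0.000-0.5547j S between n3,n2
  Y(R5) = 0.0008547+0.000j S between n0,n4
  Y(R6) = 0.008475+0.000j S between n2,n3
  Y(R7) = 0.002227+0.000j S between n2,n6
  Y(R8) = 0.2825+0.000j S between n3,n4
  Y(L3) = 0.000-0.9837j S between n6,n0
  Y(L4) = 0.000-0.2552j S between n2,n5
  I2: injects 0.372 A into n0 (from n3)
  Y(R9) = 0.5917+0.000j S between n4,n0
  Y(R10) = 0.001190+0.000j S between n5,n2
  Y(L5) = 0.000-0.1318j S between n6,n2
  V1: constraint V(n1)−V(n0) = 16.1
Assemble and solve the 7×7 MNA system:
  V(n1)=16.10+0.000j  V(n2)=0.1866-0.04299j  V(n3)=0.2391+0.04688j  V(n4)=0.06028-0.05183j  V(n5)=0.1891-0.03879j  V(n6)=-0.03123-0.4145j
  i(V1)=-0.5494+0.000j

0.06028-0.05183j V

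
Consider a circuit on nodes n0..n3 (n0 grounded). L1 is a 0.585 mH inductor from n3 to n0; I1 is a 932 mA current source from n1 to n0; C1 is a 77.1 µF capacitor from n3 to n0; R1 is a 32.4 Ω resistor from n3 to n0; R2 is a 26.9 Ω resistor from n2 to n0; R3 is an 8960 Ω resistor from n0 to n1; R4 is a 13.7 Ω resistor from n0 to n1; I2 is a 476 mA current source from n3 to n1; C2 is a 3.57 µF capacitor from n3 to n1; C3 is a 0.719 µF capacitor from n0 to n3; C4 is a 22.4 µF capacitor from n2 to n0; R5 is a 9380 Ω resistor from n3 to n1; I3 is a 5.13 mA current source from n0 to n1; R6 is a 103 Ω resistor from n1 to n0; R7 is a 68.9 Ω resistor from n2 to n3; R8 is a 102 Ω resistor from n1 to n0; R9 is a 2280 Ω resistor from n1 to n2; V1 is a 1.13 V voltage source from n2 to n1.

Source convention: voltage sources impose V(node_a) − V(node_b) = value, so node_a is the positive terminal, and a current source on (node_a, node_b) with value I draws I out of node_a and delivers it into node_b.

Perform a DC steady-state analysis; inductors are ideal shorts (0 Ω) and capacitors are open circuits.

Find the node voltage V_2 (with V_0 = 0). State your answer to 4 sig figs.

-2.397 V

MNA unknowns: 3 node voltages V₁..V_3 plus 2 source currents (L1, V1)
L1: row V3−V0=0, i_L1 at 3,0
I1: z[1]−=0.932, z[0]+=0.932
C1: Y=0.000 on G[3,0]
R1: Y=0.03086 on G[3,0]
R2: Y=0.03717 on G[2,0]
R3: Y=0.0001116 on G[0,1]
R4: Y=0.07299 on G[0,1]
I2: z[3]−=0.476, z[1]+=0.476
C2: Y=0.000 on G[3,1]
C3: Y=0.000 on G[0,3]
C4: Y=0.000 on G[2,0]
R5: Y=0.0001066 on G[3,1]
I3: z[0]−=0.00513, z[1]+=0.00513
R6: Y=0.009709 on G[1,0]
R7: Y=0.01451 on G[2,3]
R8: Y=0.009804 on G[1,0]
R9: Y=0.0004386 on G[1,2]
V1: row V2−V1=1.13, i_V1 at 2,1
solve → V1=-3.527, V2=-2.397, V3=0.000
aux → i_L1=-0.5112, i_V1=0.1234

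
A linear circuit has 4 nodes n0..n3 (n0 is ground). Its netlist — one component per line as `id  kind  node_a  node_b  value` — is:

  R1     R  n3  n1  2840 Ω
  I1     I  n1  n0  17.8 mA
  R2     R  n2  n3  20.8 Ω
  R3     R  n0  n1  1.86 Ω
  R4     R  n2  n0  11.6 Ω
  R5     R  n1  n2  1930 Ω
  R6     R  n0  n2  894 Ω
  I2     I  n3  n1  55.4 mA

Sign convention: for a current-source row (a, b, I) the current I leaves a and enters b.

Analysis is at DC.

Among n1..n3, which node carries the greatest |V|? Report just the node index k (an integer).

Apply KCL at each of the 3 non-ground nodes and solve the resulting linear system.
Node n1: branches {R1, I1, R3, R5, I2} → V_1 = 0.06807
Node n2: branches {R2, R4, R5, R6} → V_2 = -0.6229
Node n3: branches {R1, R2, I2} → V_3 = -1.762

3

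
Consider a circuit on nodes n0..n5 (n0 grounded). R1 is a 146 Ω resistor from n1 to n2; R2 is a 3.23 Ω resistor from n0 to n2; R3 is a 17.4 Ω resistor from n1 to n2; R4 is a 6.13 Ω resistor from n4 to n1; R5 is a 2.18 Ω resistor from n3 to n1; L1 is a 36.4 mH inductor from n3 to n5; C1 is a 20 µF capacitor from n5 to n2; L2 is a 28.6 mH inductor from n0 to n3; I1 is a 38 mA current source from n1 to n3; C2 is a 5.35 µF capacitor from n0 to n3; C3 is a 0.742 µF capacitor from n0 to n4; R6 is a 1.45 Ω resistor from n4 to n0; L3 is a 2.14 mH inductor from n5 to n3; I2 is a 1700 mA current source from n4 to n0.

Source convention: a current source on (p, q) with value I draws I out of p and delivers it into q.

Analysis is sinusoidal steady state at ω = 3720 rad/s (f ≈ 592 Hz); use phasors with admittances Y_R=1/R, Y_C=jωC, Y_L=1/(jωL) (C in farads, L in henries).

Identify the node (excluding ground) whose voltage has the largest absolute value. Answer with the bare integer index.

Apply KCL at each of the 5 non-ground nodes and solve the resulting linear system.
Node n1: branches {R1, R3, R4, R5, I1} → V_1 = -1.238+0.3597j
Node n2: branches {R1, R2, R3, C1} → V_2 = -0.5049-0.1188j
Node n3: branches {R5, L1, L2, I1, C2, L3} → V_3 = -0.9049+0.5277j
Node n4: branches {R4, C3, R6, I2} → V_4 = -2.230+0.07603j
Node n5: branches {L1, C1, L3} → V_5 = -1.413+1.349j

4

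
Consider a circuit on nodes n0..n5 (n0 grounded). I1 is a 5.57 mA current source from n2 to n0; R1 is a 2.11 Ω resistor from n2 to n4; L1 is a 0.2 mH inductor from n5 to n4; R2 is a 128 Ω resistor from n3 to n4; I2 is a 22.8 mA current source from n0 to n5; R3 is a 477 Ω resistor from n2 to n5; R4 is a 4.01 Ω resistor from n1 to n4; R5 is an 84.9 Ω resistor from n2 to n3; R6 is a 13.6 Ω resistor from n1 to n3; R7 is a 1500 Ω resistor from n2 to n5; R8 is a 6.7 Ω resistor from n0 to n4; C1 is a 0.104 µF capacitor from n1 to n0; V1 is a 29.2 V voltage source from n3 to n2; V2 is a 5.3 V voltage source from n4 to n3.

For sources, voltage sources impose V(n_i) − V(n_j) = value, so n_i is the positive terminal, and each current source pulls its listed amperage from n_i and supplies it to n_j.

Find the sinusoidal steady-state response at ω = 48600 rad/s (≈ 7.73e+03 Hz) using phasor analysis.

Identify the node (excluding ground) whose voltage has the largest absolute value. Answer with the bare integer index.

2

Apply KCL at each of the 5 non-ground nodes and solve the resulting linear system.
Node n1: branches {R4, R6, C1} → V_1 = -1.089+0.05391j
Node n2: branches {I1, R1, R3, R5, R7, V1} → V_2 = -34.38+0.03687j
Node n3: branches {R2, R5, R6, V1, V2} → V_3 = -5.183+0.03687j
Node n4: branches {R1, L1, R2, R4, R8, V2} → V_4 = 0.1173+0.03687j
Node n5: branches {L1, I2, R3, R7} → V_5 = 0.09835-0.6676j
Source currents: i(V1)=-16.78+0.001946j, i(V2)=-16.78+0.0006934j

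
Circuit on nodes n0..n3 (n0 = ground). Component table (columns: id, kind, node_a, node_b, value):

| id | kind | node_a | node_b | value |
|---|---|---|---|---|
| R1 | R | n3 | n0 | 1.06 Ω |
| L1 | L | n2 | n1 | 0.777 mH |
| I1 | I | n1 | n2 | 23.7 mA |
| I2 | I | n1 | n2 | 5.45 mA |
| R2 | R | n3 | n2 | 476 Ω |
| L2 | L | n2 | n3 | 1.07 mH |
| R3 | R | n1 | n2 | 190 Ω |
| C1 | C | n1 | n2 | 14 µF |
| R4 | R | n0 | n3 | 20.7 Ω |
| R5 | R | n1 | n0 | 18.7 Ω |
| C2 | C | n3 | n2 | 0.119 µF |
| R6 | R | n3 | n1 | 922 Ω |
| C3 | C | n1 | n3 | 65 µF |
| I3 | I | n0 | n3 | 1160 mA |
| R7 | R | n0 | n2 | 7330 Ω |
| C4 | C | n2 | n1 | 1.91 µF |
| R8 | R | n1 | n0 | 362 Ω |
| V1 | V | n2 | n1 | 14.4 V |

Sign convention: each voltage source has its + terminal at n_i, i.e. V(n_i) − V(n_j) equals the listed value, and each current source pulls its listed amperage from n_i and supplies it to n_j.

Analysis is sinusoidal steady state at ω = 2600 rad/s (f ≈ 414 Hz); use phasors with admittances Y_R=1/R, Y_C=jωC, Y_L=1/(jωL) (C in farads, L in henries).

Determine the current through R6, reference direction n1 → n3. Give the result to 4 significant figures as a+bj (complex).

Element admittances at ω=2600 rad/s:
  Y(R1) = 0.9434+0.000j S between n3,n0
  Y(L1) = 0.000-0.4950j S between n2,n1
  I1: injects 0.0237 A into n2 (from n1)
  I2: injects 0.00545 A into n2 (from n1)
  Y(R2) = 0.002101+0.000j S between n3,n2
  Y(L2) = 0.000-0.3595j S between n2,n3
  Y(R3) = 0.005263+0.000j S between n1,n2
  Y(C1) = 0.000+0.03640j S between n1,n2
  Y(R4) = 0.04831+0.000j S between n0,n3
  Y(R5) = 0.05348+0.000j S between n1,n0
  Y(C2) = 0.000+0.0003094j S between n3,n2
  Y(R6) = 0.001085+0.000j S between n3,n1
  Y(C3) = 0.000+0.1690j S between n1,n3
  I3: injects 1.16 A into n3 (from n0)
  Y(R7) = 0.0001364+0.000j S between n0,n2
  Y(C4) = 0.000+0.004966j S between n2,n1
  Y(R8) = 0.002762+0.000j S between n1,n0
  V1: constraint V(n2)−V(n1) = 14.4
Assemble and solve the 4×4 MNA system:
  V(n1)=-22.67+6.598j  V(n2)=-8.269+6.598j  V(n3)=2.456-0.3750j
  i(V1)=-2.527+2.665j

-0.02725+0.007562j A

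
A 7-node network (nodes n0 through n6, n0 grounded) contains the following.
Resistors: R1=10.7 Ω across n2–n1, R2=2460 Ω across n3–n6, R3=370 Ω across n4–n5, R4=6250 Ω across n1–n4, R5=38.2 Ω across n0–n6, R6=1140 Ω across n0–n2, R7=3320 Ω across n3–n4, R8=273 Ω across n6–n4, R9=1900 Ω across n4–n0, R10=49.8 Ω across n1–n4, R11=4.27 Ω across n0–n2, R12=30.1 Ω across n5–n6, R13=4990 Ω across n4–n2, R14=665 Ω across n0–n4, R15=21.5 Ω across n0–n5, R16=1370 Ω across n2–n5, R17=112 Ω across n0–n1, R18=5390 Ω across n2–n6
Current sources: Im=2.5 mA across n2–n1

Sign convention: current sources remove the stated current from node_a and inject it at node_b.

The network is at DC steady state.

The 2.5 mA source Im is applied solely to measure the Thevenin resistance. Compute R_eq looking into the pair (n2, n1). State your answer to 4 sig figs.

Apply KCL at each of the 6 non-ground nodes and solve the resulting linear system.
Node n1: branches {R1, R4, R10, R17, Im} → V_1 = 0.02193
Node n2: branches {R1, R6, R11, R13, R16, R18, Im} → V_2 = -0.001354
Node n3: branches {R2, R7} → V_3 = 0.007507
Node n4: branches {R3, R4, R7, R8, R9, R10, R13, R14} → V_4 = 0.01559
Node n5: branches {R3, R12, R15, R16} → V_5 = 0.001100
Node n6: branches {R2, R5, R8, R12, R18} → V_6 = 0.001516

R_eq = 9.313 Ω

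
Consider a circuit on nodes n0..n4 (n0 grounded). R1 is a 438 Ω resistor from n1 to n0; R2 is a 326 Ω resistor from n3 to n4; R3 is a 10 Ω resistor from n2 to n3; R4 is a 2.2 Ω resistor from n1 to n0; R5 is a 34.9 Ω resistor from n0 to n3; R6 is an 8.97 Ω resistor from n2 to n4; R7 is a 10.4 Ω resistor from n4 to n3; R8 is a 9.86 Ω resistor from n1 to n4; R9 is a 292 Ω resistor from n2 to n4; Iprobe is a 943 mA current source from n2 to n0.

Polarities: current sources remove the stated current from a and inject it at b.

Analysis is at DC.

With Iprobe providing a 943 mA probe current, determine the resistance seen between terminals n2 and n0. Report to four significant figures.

MNA unknowns: 4 node voltages V₁..V_4
R1: Y=0.002283 on G[1,0]
R2: Y=0.003067 on G[3,4]
R3: Y=0.1000 on G[2,3]
R4: Y=0.4545 on G[1,0]
R5: Y=0.02865 on G[0,3]
R6: Y=0.1115 on G[2,4]
R7: Y=0.09615 on G[4,3]
R8: Y=0.1014 on G[1,4]
R9: Y=0.003425 on G[2,4]
Iprobe: z[2]−=0.943, z[0]+=0.943
solve → V1=-1.482, V2=-13.07, V3=-9.287, V4=-8.156

R_eq = 13.86 Ω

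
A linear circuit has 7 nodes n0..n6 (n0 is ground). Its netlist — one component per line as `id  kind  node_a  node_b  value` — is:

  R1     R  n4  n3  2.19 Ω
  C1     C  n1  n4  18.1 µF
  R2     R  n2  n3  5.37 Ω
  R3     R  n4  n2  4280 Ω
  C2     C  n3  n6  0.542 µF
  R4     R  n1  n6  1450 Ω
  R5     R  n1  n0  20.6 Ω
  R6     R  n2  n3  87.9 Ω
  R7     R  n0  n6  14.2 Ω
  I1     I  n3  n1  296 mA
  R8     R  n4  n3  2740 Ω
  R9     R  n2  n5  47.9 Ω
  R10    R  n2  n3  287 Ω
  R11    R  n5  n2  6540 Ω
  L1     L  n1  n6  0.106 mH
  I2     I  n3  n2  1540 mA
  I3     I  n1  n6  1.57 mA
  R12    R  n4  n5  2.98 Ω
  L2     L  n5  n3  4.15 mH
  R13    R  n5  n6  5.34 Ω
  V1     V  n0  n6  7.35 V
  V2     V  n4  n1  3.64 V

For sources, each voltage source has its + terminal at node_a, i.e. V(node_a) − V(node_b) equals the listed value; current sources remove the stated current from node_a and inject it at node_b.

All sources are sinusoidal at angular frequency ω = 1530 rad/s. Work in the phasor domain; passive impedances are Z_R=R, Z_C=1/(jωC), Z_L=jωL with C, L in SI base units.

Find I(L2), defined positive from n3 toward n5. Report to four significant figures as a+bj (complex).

0.002198-0.006766j A

Apply KCL at each of the 6 non-ground nodes and solve the resulting linear system.
Node n1: branches {C1, R4, R5, I1, L1, I3, V2} → V_1 = -7.351-0.02197j
Node n2: branches {R2, R3, R6, R9, R10, R11, I2} → V_2 = 2.236-0.01391j
Node n3: branches {R1, R2, C2, R6, I1, R8, R10, I2, L2} → V_3 = -4.687-0.01258j
Node n4: branches {R1, C1, R3, R8, R12, V2} → V_4 = -3.711-0.02197j
Node n5: branches {R9, R11, R12, L2, R13} → V_5 = -4.730-0.02653j
Node n6: branches {C2, R4, R7, L1, I3, R13, V1} → V_6 = -7.350+0.000j
Source currents: i(V1)=-0.8744-0.001066j, i(V2)=-0.7867-0.09804j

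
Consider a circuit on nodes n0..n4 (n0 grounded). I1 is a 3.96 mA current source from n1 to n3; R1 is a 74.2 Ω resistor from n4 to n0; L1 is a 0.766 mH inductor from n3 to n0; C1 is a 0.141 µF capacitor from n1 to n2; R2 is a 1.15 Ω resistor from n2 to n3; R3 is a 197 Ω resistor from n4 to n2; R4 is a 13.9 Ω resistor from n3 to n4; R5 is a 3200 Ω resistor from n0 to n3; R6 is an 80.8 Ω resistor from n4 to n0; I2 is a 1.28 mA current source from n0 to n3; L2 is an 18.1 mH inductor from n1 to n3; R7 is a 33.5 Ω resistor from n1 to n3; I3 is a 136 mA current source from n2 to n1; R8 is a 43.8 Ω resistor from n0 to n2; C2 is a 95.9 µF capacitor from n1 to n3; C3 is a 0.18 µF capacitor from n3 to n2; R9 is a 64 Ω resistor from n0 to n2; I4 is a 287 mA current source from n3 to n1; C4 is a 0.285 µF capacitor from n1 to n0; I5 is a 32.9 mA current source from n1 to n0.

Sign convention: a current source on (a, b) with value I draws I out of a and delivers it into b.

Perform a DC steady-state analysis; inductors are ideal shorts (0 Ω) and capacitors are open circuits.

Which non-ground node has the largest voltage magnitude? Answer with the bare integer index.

2

MNA unknowns: 4 node voltages V₁..V_4 plus 2 source currents (L1, L2)
I1: z[1]−=0.00396, z[3]+=0.00396
R1: Y=0.01348 on G[4,0]
L1: row V3−V0=0, i_L1 at 3,0
C1: Y=0.000 on G[1,2]
R2: Y=0.8696 on G[2,3]
R3: Y=0.005076 on G[4,2]
R4: Y=0.07194 on G[3,4]
R5: Y=0.0003125 on G[0,3]
R6: Y=0.01238 on G[4,0]
I2: z[0]−=0.00128, z[3]+=0.00128
L2: row V1−V3=0, i_L2 at 1,3
R7: Y=0.02985 on G[1,3]
I3: z[2]−=0.136, z[1]+=0.136
R8: Y=0.02283 on G[0,2]
C2: Y=0.000 on G[1,3]
C3: Y=0.000 on G[3,2]
R9: Y=0.01562 on G[0,2]
I4: z[3]−=0.287, z[1]+=0.287
C4: Y=0.000 on G[1,0]
I5: z[1]−=0.0329, z[0]+=0.0329
solve → V1=0.000, V2=-0.1490, V3=0.000, V4=-0.007352
aux → i_L1=-0.02570, i_L2=0.3861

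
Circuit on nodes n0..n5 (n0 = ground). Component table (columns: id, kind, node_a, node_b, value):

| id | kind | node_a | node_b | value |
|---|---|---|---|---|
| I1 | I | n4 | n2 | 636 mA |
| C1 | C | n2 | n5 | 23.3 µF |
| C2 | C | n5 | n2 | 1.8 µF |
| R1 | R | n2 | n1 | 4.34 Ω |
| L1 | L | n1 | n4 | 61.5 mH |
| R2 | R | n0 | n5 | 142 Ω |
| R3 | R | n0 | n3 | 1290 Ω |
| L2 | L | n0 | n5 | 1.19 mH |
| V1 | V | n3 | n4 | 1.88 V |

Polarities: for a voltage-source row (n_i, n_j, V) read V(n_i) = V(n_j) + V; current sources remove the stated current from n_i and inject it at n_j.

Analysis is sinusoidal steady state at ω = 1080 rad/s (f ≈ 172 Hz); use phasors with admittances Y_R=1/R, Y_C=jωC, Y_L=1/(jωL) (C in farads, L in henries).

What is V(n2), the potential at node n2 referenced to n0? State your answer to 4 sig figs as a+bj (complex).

1.161-0.05147j V

MNA unknowns: 5 node voltages V₁..V_5 plus 1 source current (V1)
I1: z[4]−=0.636, z[2]+=0.636
C1: Y=0.000+0.02516j on G[2,5]
C2: Y=0.000+0.001944j on G[5,2]
R1: Y=0.2304+0.000j on G[2,1]
L1: Y=0.000-0.01506j on G[1,4]
R2: Y=0.007042+0.000j on G[0,5]
R3: Y=0.0007752+0.000j on G[0,3]
L2: Y=0.000-0.7781j on G[0,5]
V1: row V3−V4=1.88, i_V1 at 3,4
solve → V1=-1.593+0.09002j, V2=1.161-0.05147j, V3=-1.879-42.06j, V4=-3.759-42.06j, V5=-0.04188+0.002251j
aux → i_V1=0.001456+0.03260j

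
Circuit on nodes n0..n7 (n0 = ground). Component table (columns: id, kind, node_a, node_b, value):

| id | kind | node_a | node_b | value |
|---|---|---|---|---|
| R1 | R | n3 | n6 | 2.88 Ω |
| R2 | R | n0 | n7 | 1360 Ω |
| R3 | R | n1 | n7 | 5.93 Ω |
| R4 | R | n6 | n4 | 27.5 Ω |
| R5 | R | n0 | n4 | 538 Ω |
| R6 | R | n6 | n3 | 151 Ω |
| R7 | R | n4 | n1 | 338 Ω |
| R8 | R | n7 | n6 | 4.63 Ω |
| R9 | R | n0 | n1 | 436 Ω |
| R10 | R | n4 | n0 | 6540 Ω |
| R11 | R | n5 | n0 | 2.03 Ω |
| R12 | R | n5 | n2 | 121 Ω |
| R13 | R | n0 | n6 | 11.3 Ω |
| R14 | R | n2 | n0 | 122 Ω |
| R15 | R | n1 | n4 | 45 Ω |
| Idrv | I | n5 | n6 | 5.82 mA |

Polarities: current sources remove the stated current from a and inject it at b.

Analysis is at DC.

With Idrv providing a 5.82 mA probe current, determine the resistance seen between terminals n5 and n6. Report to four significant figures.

R_eq = 12.72 Ω

MNA unknowns: 7 node voltages V₁..V_7
R1: Y=0.3472 on G[3,6]
R2: Y=0.0007353 on G[0,7]
R3: Y=0.1686 on G[1,7]
R4: Y=0.03636 on G[6,4]
R5: Y=0.001859 on G[0,4]
R6: Y=0.006623 on G[6,3]
R7: Y=0.002959 on G[4,1]
R8: Y=0.2160 on G[7,6]
R9: Y=0.002294 on G[0,1]
R10: Y=0.0001529 on G[4,0]
R11: Y=0.4926 on G[5,0]
R12: Y=0.008264 on G[5,2]
R13: Y=0.08850 on G[0,6]
R14: Y=0.008197 on G[2,0]
R15: Y=0.02222 on G[1,4]
Idrv: z[5]−=0.00582, z[6]+=0.00582
solve → V1=0.06044, V2=-0.005882, V3=0.06233, V4=0.05961, V5=-0.01172, V6=0.06233, V7=0.06139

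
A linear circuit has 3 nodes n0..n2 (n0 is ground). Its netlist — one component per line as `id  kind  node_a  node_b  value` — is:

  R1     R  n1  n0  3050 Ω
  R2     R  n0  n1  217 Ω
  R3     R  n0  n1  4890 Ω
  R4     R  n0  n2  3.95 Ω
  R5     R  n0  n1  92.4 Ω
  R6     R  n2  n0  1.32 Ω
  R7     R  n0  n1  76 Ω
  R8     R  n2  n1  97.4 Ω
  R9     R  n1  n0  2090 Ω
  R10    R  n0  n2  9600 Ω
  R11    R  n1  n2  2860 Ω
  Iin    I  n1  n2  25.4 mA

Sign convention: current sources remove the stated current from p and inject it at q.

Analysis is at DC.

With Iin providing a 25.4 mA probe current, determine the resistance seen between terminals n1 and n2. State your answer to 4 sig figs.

Element admittances at DC:
  Y(R1) = 0.0003279 S between n1,n0
  Y(R2) = 0.004608 S between n0,n1
  Y(R3) = 0.0002045 S between n0,n1
  Y(R4) = 0.2532 S between n0,n2
  Y(R5) = 0.01082 S between n0,n1
  Y(R6) = 0.7576 S between n2,n0
  Y(R7) = 0.01316 S between n0,n1
  Y(R8) = 0.01027 S between n2,n1
  Y(R9) = 0.0004785 S between n1,n0
  Y(R10) = 0.0001042 S between n0,n2
  Y(R11) = 0.0003497 S between n1,n2
  Iin: injects 0.0254 A into n2 (from n1)
Assemble and solve the 2×2 MNA system:
  V(n1)=-0.6267  V(n2)=0.01835

R_eq = 25.40 Ω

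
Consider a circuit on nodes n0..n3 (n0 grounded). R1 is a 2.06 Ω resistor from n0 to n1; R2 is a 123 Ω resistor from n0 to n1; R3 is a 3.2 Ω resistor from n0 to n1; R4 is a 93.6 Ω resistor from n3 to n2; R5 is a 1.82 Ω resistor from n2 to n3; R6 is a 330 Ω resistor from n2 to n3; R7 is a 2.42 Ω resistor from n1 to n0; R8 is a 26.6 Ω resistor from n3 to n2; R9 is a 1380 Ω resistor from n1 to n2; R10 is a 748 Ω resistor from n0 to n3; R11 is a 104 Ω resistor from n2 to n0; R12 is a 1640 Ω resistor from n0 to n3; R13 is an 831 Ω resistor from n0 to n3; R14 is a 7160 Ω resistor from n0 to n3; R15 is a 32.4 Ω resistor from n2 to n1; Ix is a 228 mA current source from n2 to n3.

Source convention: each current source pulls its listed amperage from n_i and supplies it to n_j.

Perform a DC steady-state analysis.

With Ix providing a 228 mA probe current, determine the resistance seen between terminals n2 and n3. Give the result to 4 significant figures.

R_eq = 1.656 Ω

MNA unknowns: 3 node voltages V₁..V_3
R1: Y=0.4854 on G[0,1]
R2: Y=0.008130 on G[0,1]
R3: Y=0.3125 on G[0,1]
R4: Y=0.01068 on G[3,2]
R5: Y=0.5495 on G[2,3]
R6: Y=0.003030 on G[2,3]
R7: Y=0.4132 on G[1,0]
R8: Y=0.03759 on G[3,2]
R9: Y=0.0007246 on G[1,2]
R10: Y=0.001337 on G[0,3]
R11: Y=0.009615 on G[2,0]
R12: Y=0.0006098 on G[0,3]
R13: Y=0.001203 on G[0,3]
R14: Y=0.0001397 on G[0,3]
R15: Y=0.03086 on G[2,1]
Ix: z[2]−=0.228, z[3]+=0.228
solve → V1=-0.0007179, V2=-0.02843, V3=0.3492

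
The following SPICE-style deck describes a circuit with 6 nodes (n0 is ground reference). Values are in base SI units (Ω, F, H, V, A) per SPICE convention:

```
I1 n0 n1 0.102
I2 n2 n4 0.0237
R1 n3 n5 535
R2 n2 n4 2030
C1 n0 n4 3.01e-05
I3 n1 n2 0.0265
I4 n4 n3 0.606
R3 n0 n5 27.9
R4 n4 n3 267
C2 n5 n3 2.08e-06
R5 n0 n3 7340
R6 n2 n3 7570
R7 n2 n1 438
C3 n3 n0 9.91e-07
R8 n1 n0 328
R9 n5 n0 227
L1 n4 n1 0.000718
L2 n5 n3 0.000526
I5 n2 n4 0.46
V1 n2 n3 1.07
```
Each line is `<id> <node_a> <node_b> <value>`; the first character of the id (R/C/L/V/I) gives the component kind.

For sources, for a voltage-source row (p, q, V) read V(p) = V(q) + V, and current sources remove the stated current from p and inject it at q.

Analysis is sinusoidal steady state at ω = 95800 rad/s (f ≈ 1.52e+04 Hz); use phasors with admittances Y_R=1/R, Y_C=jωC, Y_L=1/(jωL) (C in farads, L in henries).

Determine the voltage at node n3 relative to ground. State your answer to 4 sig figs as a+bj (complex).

MNA unknowns: 5 node voltages V₁..V_5 plus 1 source current (V1)
I1: z[0]−=0.102, z[1]+=0.102
I2: z[2]−=0.0237, z[4]+=0.0237
R1: Y=0.001869+0.000j on G[3,5]
R2: Y=0.0004926+0.000j on G[2,4]
C1: Y=0.000+2.884j on G[0,4]
I3: z[1]−=0.0265, z[2]+=0.0265
I4: z[4]−=0.606, z[3]+=0.606
R3: Y=0.03584+0.000j on G[0,5]
R4: Y=0.003745+0.000j on G[4,3]
C2: Y=0.000+0.1993j on G[5,3]
R5: Y=0.0001362+0.000j on G[0,3]
R6: Y=0.0001321+0.000j on G[2,3]
R7: Y=0.002283+0.000j on G[2,1]
C3: Y=0.000+0.09494j on G[3,0]
R8: Y=0.003049+0.000j on G[1,0]
R9: Y=0.004405+0.000j on G[5,0]
L1: Y=0.000-0.01454j on G[4,1]
L2: Y=0.000-0.01984j on G[5,3]
I5: z[2]−=0.46, z[4]+=0.46
V1: row V2−V3=1.07, i_V1 at 2,3
solve → V1=1.924+4.770j, V2=1.689-1.183j, V3=0.6189-1.183j, V4=-0.01152+0.01734j, V5=0.8395-0.9919j
aux → i_V1=-0.4576+0.01418j

0.6189-1.183j V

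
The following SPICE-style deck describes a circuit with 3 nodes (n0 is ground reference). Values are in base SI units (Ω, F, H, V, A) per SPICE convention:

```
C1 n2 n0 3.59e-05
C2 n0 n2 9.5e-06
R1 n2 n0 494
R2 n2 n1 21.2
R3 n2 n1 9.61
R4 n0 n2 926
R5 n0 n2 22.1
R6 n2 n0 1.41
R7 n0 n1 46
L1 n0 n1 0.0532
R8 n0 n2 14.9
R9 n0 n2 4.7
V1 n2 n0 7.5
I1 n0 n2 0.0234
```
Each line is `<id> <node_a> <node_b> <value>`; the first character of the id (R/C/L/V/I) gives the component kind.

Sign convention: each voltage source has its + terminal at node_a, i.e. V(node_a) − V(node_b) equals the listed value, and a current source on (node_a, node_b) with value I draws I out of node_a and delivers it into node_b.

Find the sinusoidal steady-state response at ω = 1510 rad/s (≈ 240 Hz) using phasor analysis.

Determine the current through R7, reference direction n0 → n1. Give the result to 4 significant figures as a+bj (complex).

-0.1418-0.01021j A

Apply KCL at each of the 2 non-ground nodes and solve the resulting linear system.
Node n1: branches {R2, R3, R7, L1} → V_1 = 6.524+0.4695j
Node n2: branches {C1, C2, R1, R2, R3, R4, R5, R6, R8, R9, V1, I1} → V_2 = 7.500+0.000j
Source currents: i(V1)=-7.905-0.4432j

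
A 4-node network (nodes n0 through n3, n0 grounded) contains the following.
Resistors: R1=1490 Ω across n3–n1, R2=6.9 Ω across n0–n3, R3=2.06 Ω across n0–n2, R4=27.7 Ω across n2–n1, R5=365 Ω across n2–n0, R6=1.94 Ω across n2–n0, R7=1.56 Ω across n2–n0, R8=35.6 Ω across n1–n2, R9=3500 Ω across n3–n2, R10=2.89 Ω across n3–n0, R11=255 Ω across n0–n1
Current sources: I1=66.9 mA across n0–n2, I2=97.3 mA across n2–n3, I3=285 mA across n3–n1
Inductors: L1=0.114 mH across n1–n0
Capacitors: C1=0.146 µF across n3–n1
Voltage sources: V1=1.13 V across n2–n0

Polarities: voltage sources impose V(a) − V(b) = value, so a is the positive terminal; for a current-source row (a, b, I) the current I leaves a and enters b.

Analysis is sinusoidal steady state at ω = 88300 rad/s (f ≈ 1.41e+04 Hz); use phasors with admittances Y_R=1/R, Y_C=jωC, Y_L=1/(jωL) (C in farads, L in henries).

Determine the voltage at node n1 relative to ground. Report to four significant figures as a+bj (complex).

2.048+2.492j V

Apply KCL at each of the 3 non-ground nodes and solve the resulting linear system.
Node n1: branches {R1, R4, R8, L1, R11, C1, I3} → V_1 = 2.048+2.492j
Node n2: branches {R3, I1, R4, R5, R6, R7, R8, I2, R9, V1} → V_2 = 1.130+0.000j
Node n3: branches {R1, R2, I2, R9, R10, C1, I3} → V_3 = -0.4416+0.06866j
Source currents: i(V1)=-1.830+0.1600j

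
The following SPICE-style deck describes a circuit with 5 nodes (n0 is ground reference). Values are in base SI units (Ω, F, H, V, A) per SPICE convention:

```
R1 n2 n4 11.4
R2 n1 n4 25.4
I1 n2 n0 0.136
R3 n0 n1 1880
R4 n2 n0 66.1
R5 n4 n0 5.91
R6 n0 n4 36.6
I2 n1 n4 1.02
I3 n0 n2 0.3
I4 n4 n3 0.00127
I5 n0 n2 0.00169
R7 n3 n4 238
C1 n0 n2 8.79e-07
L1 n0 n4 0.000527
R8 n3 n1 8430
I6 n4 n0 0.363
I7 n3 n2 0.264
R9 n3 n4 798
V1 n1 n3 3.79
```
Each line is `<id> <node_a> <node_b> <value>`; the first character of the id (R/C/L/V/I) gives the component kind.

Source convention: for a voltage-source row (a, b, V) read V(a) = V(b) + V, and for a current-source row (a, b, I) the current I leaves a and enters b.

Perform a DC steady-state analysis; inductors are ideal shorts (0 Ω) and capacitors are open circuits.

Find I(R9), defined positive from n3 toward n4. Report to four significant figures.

MNA unknowns: 4 node voltages V₁..V_4 plus 2 source currents (L1, V1)
R1: Y=0.08772 on G[2,4]
R2: Y=0.03937 on G[1,4]
I1: z[2]−=0.136, z[0]+=0.136
R3: Y=0.0005319 on G[0,1]
R4: Y=0.01513 on G[2,0]
R5: Y=0.1692 on G[4,0]
R6: Y=0.02732 on G[0,4]
I2: z[1]−=1.02, z[4]+=1.02
I3: z[0]−=0.3, z[2]+=0.3
I4: z[4]−=0.00127, z[3]+=0.00127
I5: z[0]−=0.00169, z[2]+=0.00169
R7: Y=0.004202 on G[3,4]
C1: Y=0.000 on G[0,2]
L1: row V0−V4=0, i_L1 at 0,4
R8: Y=0.0001186 on G[3,1]
I6: z[4]−=0.363, z[0]+=0.363
I7: z[3]−=0.264, z[2]+=0.264
R9: Y=0.001253 on G[3,4]
V1: row V1−V3=3.79, i_V1 at 1,3
solve → V1=-27.83, V2=4.178, V3=-31.62, V4=0.000
aux → i_L1=0.2457, i_V1=0.08983

-0.03962 A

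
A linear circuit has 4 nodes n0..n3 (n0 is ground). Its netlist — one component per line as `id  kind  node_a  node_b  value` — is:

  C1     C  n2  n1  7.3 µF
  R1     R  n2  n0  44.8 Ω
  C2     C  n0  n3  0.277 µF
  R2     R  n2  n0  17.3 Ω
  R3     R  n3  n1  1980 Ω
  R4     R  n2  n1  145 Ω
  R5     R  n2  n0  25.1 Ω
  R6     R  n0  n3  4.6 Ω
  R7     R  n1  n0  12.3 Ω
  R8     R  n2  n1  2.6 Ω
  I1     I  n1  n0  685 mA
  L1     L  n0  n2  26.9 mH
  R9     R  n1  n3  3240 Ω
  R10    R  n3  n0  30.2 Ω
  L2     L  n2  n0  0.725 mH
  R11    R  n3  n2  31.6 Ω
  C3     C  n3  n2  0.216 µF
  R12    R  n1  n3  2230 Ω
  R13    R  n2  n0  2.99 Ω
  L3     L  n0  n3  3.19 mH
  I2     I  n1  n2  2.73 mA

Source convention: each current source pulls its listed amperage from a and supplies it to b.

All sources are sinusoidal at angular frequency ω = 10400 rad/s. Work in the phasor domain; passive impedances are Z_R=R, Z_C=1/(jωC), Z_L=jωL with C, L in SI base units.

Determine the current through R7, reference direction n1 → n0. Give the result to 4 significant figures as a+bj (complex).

-0.1797-0.001735j A

Apply KCL at each of the 3 non-ground nodes and solve the resulting linear system.
Node n1: branches {C1, R3, R4, R7, R8, I1, R9, R12, I2} → V_1 = -2.211-0.02134j
Node n2: branches {C1, R1, R2, R4, R5, R8, L1, L2, R11, C3, R13, I2} → V_2 = -0.9676-0.2668j
Node n3: branches {C2, R3, R6, R9, R10, R11, C3, R12, L3} → V_3 = -0.1116-0.04740j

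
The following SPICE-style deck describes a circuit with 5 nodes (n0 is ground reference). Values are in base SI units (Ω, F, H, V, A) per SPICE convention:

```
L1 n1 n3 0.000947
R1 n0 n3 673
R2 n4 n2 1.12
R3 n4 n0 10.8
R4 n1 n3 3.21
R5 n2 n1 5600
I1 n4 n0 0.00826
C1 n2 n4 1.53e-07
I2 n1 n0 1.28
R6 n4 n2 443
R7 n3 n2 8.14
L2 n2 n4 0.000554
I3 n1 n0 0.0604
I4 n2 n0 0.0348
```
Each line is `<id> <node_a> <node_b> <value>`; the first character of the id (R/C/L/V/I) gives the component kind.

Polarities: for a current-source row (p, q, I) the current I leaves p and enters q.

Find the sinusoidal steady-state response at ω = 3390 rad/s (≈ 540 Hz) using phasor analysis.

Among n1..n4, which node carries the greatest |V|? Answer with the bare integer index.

Apply KCL at each of the 4 non-ground nodes and solve the resulting linear system.
Node n1: branches {L1, R4, R5, I2, I3} → V_1 = -28.35-2.781j
Node n2: branches {R2, R5, C1, R6, R7, L2, I4} → V_2 = -15.62-0.6447j
Node n3: branches {L1, R1, R4, R7} → V_3 = -26.20-0.6339j
Node n4: branches {R2, R3, I1, C1, R6, L2} → V_4 = -14.52+0.01017j

1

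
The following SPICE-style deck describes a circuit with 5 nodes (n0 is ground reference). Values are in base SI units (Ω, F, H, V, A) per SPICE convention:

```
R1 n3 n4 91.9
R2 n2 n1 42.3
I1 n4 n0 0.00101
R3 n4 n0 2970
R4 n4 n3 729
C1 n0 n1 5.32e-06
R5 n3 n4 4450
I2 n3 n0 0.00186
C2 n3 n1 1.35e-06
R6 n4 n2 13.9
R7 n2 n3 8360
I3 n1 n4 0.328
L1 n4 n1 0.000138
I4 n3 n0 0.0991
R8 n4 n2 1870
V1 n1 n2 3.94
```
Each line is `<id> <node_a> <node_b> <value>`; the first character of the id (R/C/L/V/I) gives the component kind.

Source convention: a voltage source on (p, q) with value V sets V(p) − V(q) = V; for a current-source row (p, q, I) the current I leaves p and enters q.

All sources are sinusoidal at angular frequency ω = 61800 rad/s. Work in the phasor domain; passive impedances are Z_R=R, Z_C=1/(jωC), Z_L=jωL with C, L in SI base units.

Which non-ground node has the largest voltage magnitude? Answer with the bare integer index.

2

Apply KCL at each of the 4 non-ground nodes and solve the resulting linear system.
Node n1: branches {R2, C1, C2, I3, L1, V1} → V_1 = -0.0006055+0.3102j
Node n2: branches {R2, R6, R7, R8, V1} → V_2 = -3.941+0.3102j
Node n3: branches {R1, R4, R5, I2, C2, R7, I4} → V_3 = -0.1372+1.493j
Node n4: branches {R1, I1, R3, R4, R5, R6, I3, L1, R8} → V_4 = 0.07879+0.5913j
Source currents: i(V1)=-0.3849-0.02051j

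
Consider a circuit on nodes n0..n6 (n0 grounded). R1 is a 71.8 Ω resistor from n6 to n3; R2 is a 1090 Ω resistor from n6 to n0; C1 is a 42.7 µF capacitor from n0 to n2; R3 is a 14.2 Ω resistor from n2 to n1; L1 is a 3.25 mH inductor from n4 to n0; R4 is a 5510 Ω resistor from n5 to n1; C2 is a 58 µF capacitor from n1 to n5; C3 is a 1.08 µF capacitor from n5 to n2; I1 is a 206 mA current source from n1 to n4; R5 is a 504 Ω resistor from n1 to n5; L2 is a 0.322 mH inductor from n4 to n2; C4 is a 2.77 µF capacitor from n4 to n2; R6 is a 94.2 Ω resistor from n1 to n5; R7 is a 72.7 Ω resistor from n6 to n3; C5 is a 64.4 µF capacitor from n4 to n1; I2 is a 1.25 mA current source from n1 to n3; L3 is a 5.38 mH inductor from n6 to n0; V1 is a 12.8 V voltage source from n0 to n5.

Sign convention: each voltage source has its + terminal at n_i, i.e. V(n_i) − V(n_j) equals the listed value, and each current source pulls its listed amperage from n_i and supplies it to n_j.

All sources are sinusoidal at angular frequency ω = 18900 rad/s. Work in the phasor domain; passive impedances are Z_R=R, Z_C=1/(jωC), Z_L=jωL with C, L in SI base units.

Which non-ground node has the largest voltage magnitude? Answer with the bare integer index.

Apply KCL at each of the 6 non-ground nodes and solve the resulting linear system.
Node n1: branches {R3, R4, C2, I1, R5, R6, C5, I2} → V_1 = -14.70-1.533j
Node n2: branches {C1, R3, C3, L2, C4} → V_2 = 1.892+1.962j
Node n3: branches {R1, R7, I2} → V_3 = 0.05691+0.1260j
Node n4: branches {L1, I1, L2, C4, C5} → V_4 = -16.62-2.105j
Node n5: branches {R4, C2, C3, R5, R6, V1} → V_5 = -12.80+0.000j
Node n6: branches {R1, R2, R7, L3} → V_6 = 0.01175+0.1260j
Source currents: i(V1)=-1.616+1.797j

4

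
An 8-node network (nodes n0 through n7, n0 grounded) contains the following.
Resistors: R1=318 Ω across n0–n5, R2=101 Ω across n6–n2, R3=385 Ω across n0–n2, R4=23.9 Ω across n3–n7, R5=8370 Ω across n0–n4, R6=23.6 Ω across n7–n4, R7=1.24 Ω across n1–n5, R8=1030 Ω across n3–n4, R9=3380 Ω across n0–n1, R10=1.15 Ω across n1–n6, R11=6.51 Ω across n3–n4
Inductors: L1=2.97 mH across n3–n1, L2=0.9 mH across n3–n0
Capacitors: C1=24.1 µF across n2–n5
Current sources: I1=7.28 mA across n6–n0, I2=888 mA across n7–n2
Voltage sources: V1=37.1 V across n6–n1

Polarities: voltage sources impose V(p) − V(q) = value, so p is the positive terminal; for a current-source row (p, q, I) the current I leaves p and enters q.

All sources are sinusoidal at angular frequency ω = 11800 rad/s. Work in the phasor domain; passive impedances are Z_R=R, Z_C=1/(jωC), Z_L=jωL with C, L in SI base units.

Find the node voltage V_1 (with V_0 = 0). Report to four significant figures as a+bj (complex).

Element admittances at ω=11800 rad/s:
  Y(R1) = 0.003145+0.000j S between n0,n5
  Y(R2) = 0.009901+0.000j S between n6,n2
  Y(R3) = 0.002597+0.000j S between n0,n2
  Y(R4) = 0.04184+0.000j S between n3,n7
  Y(R5) = 0.0001195+0.000j S between n0,n4
  Y(L1) = 0.000-0.02853j S between n3,n1
  Y(L2) = 0.000-0.09416j S between n3,n0
  Y(R6) = 0.04237+0.000j S between n7,n4
  Y(R7) = 0.8065+0.000j S between n1,n5
  Y(R8) = 0.0009709+0.000j S between n3,n4
  Y(R9) = 0.0002959+0.000j S between n0,n1
  Y(C1) = 0.000+0.2844j S between n2,n5
  Y(R10) = 0.8696+0.000j S between n1,n6
  I1: injects 0.00728 A into n0 (from n6)
  I2: injects 0.888 A into n2 (from n7)
  Y(R11) = 0.1536+0.000j S between n3,n4
  V1: constraint V(n6)−V(n1) = 37.1
Assemble and solve the 8×8 MNA system:
  V(n1)=7.287+28.40j  V(n2)=8.699+23.98j  V(n3)=1.694-0.6318j  V(n4)=-0.8494-0.6313j  V(n5)=8.764+28.27j  V(n6)=44.39+28.40j  V(n7)=-10.13-0.6315j
  i(V1)=-32.62-0.04375j

7.287+28.40j V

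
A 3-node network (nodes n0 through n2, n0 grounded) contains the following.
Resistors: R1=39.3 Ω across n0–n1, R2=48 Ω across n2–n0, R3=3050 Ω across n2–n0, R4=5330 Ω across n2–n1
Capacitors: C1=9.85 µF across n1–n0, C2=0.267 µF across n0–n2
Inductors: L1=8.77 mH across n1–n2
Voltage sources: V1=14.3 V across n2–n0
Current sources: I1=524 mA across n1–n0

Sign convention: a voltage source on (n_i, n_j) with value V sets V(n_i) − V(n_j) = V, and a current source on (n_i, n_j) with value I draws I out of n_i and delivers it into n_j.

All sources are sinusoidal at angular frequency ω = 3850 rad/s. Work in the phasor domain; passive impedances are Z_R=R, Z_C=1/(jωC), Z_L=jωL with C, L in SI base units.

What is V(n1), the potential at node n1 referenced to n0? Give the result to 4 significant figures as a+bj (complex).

MNA unknowns: 2 node voltages V₁..V_2 plus 1 source current (V1)
R1: Y=0.02545+0.000j on G[0,1]
R2: Y=0.02083+0.000j on G[2,0]
C1: Y=0.000+0.03792j on G[1,0]
R3: Y=0.0003279+0.000j on G[2,0]
L1: Y=0.000-0.02962j on G[1,2]
C2: Y=0.000+0.001028j on G[0,2]
R4: Y=0.0001876+0.000j on G[2,1]
V1: row V2−V0=14.3, i_V1 at 2,0
I1: z[1]−=0.524, z[0]+=0.524
solve → V1=-23.25-8.989j, V2=14.30+0.000j
aux → i_V1=-0.5759+1.096j

-23.25-8.989j V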